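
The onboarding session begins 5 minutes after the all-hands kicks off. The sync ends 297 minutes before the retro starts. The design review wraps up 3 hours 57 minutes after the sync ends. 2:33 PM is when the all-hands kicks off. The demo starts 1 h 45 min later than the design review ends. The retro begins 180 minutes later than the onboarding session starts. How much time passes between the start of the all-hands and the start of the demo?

The onboarding session starts at 2:33 PM + 5 min = 2:38 PM.
The retro starts at 2:38 PM + 180 min = 5:38 PM.
The sync ends at 5:38 PM − 297 min = 12:41 PM.
The design review ends at 12:41 PM + 237 min = 4:38 PM.
The demo starts at 4:38 PM + 105 min = 6:23 PM.
From 2:33 PM to 6:23 PM is 3 hours 50 minutes.

3 hours 50 minutes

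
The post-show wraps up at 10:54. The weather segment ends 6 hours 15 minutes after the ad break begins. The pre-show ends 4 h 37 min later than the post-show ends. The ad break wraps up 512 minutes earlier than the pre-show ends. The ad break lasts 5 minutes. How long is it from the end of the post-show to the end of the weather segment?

The pre-show ends at 10:54 + 277 min = 15:31.
The ad break ends at 15:31 − 512 min = 06:59.
The ad break starts at 06:59 − 5 min = 06:54.
The weather segment ends at 06:54 + 375 min = 13:09.
From 10:54 to 13:09 is 2 hours 15 minutes.

2 hours 15 minutes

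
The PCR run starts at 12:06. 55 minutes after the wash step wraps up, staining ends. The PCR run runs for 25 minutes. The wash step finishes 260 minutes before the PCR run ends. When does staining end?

09:06

The PCR run ends at 12:06 + 25 min = 12:31.
The wash step ends at 12:31 − 260 min = 08:11.
Staining ends at 08:11 + 55 min = 09:06.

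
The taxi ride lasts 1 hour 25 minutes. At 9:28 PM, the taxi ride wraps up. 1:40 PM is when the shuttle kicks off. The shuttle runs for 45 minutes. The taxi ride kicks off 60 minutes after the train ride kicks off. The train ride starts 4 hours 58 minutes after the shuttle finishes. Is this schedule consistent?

No

The shuttle ends at 1:40 PM + 45 min = 2:25 PM.
The train ride starts at 2:25 PM + 298 min = 7:23 PM.
The taxi ride starts at 7:23 PM + 60 min = 8:23 PM.
The taxi ride ends at 8:23 PM + 85 min = 9:48 PM.
But the taxi ride is also said to end at 9:28 PM — a 20-minute conflict.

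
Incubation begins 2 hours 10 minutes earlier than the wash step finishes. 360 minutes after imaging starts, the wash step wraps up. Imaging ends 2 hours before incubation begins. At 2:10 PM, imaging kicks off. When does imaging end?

The wash step ends at 2:10 PM + 360 min = 8:10 PM.
Incubation starts at 8:10 PM − 130 min = 6:00 PM.
Imaging ends at 6:00 PM − 120 min = 4:00 PM.

4:00 PM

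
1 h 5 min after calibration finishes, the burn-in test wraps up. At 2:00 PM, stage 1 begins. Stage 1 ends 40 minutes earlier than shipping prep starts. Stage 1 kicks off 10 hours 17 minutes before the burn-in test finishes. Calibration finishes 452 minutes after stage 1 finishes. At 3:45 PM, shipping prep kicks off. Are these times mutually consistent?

No

Stage 1 ends at 3:45 PM − 40 min = 3:05 PM.
Calibration ends at 3:05 PM + 452 min = 10:37 PM.
The burn-in test ends at 10:37 PM + 65 min = 11:42 PM.
Stage 1 starts at 11:42 PM − 617 min = 1:25 PM.
But stage 1 is also said to start at 2:00 PM — a 35-minute conflict.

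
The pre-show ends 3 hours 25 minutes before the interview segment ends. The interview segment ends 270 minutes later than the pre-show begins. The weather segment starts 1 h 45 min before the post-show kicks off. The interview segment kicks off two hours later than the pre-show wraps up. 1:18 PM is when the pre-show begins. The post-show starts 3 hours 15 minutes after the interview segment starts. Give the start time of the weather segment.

5:53 PM

The interview segment ends at 1:18 PM + 270 min = 5:48 PM.
The pre-show ends at 5:48 PM − 205 min = 2:23 PM.
The interview segment starts at 2:23 PM + 120 min = 4:23 PM.
The post-show starts at 4:23 PM + 195 min = 7:38 PM.
The weather segment starts at 7:38 PM − 105 min = 5:53 PM.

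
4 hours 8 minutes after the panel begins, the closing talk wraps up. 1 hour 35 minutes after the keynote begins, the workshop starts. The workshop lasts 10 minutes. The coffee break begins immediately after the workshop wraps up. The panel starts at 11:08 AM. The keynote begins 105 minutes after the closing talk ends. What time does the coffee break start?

6:46 PM

The closing talk ends at 11:08 AM + 248 min = 3:16 PM.
The keynote starts at 3:16 PM + 105 min = 5:01 PM.
The workshop starts at 5:01 PM + 95 min = 6:36 PM.
The workshop ends at 6:36 PM + 10 min = 6:46 PM.
So the coffee break starts at 6:46 PM.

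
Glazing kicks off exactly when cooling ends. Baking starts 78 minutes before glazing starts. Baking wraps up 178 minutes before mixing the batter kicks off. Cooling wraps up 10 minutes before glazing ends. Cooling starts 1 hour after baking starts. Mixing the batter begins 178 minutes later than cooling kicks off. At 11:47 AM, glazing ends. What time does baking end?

Cooling ends at 11:47 AM − 10 min = 11:37 AM.
So glazing starts at 11:37 AM.
Baking starts at 11:37 AM − 78 min = 10:19 AM.
Cooling starts at 10:19 AM + 60 min = 11:19 AM.
Mixing the batter starts at 11:19 AM + 178 min = 2:17 PM.
Baking ends at 2:17 PM − 178 min = 11:19 AM.

11:19 AM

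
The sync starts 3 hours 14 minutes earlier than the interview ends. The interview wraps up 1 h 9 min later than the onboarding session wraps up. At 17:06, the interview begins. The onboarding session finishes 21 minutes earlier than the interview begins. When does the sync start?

14:40

The onboarding session ends at 17:06 − 21 min = 16:45.
The interview ends at 16:45 + 69 min = 17:54.
The sync starts at 17:54 − 194 min = 14:40.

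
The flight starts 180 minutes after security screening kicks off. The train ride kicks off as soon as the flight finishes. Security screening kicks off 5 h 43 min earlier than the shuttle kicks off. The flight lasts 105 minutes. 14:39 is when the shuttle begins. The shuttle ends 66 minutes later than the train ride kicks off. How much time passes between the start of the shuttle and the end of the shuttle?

8 minutes

Security screening starts at 14:39 − 343 min = 08:56.
The flight starts at 08:56 + 180 min = 11:56.
The flight ends at 11:56 + 105 min = 13:41.
So the train ride starts at 13:41.
The shuttle ends at 13:41 + 66 min = 14:47.
From 14:39 to 14:47 is 8 minutes.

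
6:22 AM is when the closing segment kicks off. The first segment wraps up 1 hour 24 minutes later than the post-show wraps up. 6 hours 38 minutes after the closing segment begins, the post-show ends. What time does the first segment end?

The post-show ends at 6:22 AM + 398 min = 1:00 PM.
The first segment ends at 1:00 PM + 84 min = 2:24 PM.

2:24 PM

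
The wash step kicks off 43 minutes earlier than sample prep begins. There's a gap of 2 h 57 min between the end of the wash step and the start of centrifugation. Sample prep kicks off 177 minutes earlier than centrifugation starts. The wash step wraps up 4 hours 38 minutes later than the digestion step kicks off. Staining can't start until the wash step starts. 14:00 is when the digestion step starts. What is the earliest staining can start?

17:55

The wash step ends at 14:00 + 278 min = 18:38.
Centrifugation starts at 18:38 + 177 min = 21:35.
Sample prep starts at 21:35 − 177 min = 18:38.
The wash step starts at 18:38 − 43 min = 17:55.
Staining is bounded by the wash step, so the earliest it can start is 17:55.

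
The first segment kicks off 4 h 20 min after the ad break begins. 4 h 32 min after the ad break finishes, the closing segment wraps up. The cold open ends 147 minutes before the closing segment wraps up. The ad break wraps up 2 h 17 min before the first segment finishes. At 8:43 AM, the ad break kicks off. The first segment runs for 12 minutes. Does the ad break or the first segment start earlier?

the ad break

The first segment starts at 8:43 AM + 260 min = 1:03 PM.
The ad break starts at 8:43 AM and the first segment starts at 1:03 PM, so the ad break is first.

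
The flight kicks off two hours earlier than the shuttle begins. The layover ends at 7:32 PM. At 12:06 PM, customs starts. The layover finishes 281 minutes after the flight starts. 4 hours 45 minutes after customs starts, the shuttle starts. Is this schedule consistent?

The shuttle starts at 12:06 PM + 285 min = 4:51 PM.
The flight starts at 4:51 PM − 120 min = 2:51 PM.
The layover ends at 2:51 PM + 281 min = 7:32 PM.
That matches the stated 7:32 PM, so the schedule is consistent.

Yes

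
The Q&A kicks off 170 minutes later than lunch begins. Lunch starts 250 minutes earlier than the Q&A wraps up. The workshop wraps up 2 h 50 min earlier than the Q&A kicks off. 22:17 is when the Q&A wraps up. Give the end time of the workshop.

Lunch starts at 22:17 − 250 min = 18:07.
The Q&A starts at 18:07 + 170 min = 20:57.
The workshop ends at 20:57 − 170 min = 18:07.

18:07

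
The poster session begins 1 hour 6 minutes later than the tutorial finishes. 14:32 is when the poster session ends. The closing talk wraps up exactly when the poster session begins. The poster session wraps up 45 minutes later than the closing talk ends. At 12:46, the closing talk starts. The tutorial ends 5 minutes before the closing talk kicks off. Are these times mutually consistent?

The tutorial ends at 12:46 − 5 min = 12:41.
The poster session starts at 12:41 + 66 min = 13:47.
So the closing talk ends at 13:47.
The poster session ends at 13:47 + 45 min = 14:32.
That matches the stated 14:32, so the schedule is consistent.

Yes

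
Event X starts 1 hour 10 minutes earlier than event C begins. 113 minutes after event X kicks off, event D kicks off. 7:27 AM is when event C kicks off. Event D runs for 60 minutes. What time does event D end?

9:10 AM

Event X starts at 7:27 AM − 70 min = 6:17 AM.
Event D starts at 6:17 AM + 113 min = 8:10 AM.
Event D ends at 8:10 AM + 60 min = 9:10 AM.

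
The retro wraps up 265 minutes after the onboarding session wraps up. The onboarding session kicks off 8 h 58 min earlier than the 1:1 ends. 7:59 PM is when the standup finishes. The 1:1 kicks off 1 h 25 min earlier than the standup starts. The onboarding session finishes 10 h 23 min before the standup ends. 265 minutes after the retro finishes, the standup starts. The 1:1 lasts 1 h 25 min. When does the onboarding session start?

9:28 AM

The onboarding session ends at 7:59 PM − 623 min = 9:36 AM.
The retro ends at 9:36 AM + 265 min = 2:01 PM.
The standup starts at 2:01 PM + 265 min = 6:26 PM.
The 1:1 starts at 6:26 PM − 85 min = 5:01 PM.
The 1:1 ends at 5:01 PM + 85 min = 6:26 PM.
The onboarding session starts at 6:26 PM − 538 min = 9:28 AM.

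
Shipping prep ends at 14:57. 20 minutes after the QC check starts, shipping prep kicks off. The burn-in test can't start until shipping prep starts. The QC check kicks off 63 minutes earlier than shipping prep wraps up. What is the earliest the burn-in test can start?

14:14

The QC check starts at 14:57 − 63 min = 13:54.
Shipping prep starts at 13:54 + 20 min = 14:14.
The burn-in test is bounded by shipping prep, so the earliest it can start is 14:14.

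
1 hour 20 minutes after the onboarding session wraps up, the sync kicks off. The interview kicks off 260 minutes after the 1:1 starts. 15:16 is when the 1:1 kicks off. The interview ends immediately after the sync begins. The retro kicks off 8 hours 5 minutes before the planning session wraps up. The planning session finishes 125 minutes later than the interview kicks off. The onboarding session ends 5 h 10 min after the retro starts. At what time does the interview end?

20:06

The interview starts at 15:16 + 260 min = 19:36.
The planning session ends at 19:36 + 125 min = 21:41.
The retro starts at 21:41 − 485 min = 13:36.
The onboarding session ends at 13:36 + 310 min = 18:46.
The sync starts at 18:46 + 80 min = 20:06.
So the interview ends at 20:06.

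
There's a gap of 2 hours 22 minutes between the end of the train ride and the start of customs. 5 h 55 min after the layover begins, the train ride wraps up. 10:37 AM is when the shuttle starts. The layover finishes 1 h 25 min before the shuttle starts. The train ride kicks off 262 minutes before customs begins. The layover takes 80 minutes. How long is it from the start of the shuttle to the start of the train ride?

The layover ends at 10:37 AM − 85 min = 9:12 AM.
The layover starts at 9:12 AM − 80 min = 7:52 AM.
The train ride ends at 7:52 AM + 355 min = 1:47 PM.
Customs starts at 1:47 PM + 142 min = 4:09 PM.
The train ride starts at 4:09 PM − 262 min = 11:47 AM.
From 10:37 AM to 11:47 AM is 1 h 10 min.

1 h 10 min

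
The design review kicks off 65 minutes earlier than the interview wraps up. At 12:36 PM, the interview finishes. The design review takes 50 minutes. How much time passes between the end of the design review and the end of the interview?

15 minutes

The design review starts at 12:36 PM − 65 min = 11:31 AM.
The design review ends at 11:31 AM + 50 min = 12:21 PM.
From 12:21 PM to 12:36 PM is 15 minutes.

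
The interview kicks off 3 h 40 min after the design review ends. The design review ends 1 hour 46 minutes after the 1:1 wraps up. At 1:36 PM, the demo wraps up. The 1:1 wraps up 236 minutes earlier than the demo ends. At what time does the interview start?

The 1:1 ends at 1:36 PM − 236 min = 9:40 AM.
The design review ends at 9:40 AM + 106 min = 11:26 AM.
The interview starts at 11:26 AM + 220 min = 3:06 PM.

3:06 PM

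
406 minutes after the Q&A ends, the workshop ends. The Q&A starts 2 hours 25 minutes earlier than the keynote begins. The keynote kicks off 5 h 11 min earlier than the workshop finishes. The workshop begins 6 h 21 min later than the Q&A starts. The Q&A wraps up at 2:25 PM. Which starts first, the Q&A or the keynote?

The workshop ends at 2:25 PM + 406 min = 9:11 PM.
The keynote starts at 9:11 PM − 311 min = 4:00 PM.
The Q&A starts at 4:00 PM − 145 min = 1:35 PM.
The Q&A starts at 1:35 PM and the keynote starts at 4:00 PM, so the Q&A is first.

the Q&A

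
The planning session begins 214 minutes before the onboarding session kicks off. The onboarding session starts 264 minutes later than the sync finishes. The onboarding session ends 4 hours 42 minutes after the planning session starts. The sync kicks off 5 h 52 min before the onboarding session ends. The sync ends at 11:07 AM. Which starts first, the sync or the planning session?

the sync

The onboarding session starts at 11:07 AM + 264 min = 3:31 PM.
The planning session starts at 3:31 PM − 214 min = 11:57 AM.
The onboarding session ends at 11:57 AM + 282 min = 4:39 PM.
The sync starts at 4:39 PM − 352 min = 10:47 AM.
The sync starts at 10:47 AM and the planning session starts at 11:57 AM, so the sync is first.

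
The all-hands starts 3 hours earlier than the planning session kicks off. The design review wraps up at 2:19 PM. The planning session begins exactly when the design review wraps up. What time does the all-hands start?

11:19 AM

The planning session starts at 2:19 PM.
The all-hands starts at 2:19 PM − 180 min = 11:19 AM.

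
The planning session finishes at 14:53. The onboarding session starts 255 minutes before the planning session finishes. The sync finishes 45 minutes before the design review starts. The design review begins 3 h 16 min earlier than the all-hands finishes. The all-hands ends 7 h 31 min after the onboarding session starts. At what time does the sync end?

14:08

The onboarding session starts at 14:53 − 255 min = 10:38.
The all-hands ends at 10:38 + 451 min = 18:09.
The design review starts at 18:09 − 196 min = 14:53.
The sync ends at 14:53 − 45 min = 14:08.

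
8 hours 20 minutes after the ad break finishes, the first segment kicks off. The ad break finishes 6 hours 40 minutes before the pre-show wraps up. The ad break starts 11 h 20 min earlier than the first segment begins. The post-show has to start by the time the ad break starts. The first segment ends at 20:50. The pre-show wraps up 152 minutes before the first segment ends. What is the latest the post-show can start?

08:38

The pre-show ends at 20:50 − 152 min = 18:18.
The ad break ends at 18:18 − 400 min = 11:38.
The first segment starts at 11:38 + 500 min = 19:58.
The ad break starts at 19:58 − 680 min = 08:38.
The post-show is bounded by the ad break, so the latest it can start is 08:38.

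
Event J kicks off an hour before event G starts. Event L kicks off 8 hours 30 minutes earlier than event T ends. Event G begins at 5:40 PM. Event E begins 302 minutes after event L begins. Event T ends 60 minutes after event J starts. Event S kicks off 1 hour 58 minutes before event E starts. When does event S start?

12:14 PM

Event J starts at 5:40 PM − 60 min = 4:40 PM.
Event T ends at 4:40 PM + 60 min = 5:40 PM.
Event L starts at 5:40 PM − 510 min = 9:10 AM.
Event E starts at 9:10 AM + 302 min = 2:12 PM.
Event S starts at 2:12 PM − 118 min = 12:14 PM.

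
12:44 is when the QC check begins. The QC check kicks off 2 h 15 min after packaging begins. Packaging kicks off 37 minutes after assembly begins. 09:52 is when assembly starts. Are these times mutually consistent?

Yes

Packaging starts at 09:52 + 37 min = 10:29.
The QC check starts at 10:29 + 135 min = 12:44.
That matches the stated 12:44, so the schedule is consistent.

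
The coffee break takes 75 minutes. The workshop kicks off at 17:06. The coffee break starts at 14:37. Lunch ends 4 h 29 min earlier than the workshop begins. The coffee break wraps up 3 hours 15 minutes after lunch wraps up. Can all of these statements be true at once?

Lunch ends at 17:06 − 269 min = 12:37.
The coffee break ends at 12:37 + 195 min = 15:52.
The coffee break starts at 15:52 − 75 min = 14:37.
That matches the stated 14:37, so the schedule is consistent.

Yes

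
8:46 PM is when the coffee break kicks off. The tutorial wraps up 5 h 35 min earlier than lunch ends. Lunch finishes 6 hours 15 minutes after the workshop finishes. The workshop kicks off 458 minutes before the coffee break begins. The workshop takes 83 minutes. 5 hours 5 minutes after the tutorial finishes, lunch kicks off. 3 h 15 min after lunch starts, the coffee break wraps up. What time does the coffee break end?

The workshop starts at 8:46 PM − 458 min = 1:08 PM.
The workshop ends at 1:08 PM + 83 min = 2:31 PM.
Lunch ends at 2:31 PM + 375 min = 8:46 PM.
The tutorial ends at 8:46 PM − 335 min = 3:11 PM.
Lunch starts at 3:11 PM + 305 min = 8:16 PM.
The coffee break ends at 8:16 PM + 195 min = 11:31 PM.

11:31 PM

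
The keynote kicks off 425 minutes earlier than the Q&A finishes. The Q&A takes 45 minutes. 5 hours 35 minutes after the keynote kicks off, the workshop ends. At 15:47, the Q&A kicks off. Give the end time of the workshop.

15:02

The Q&A ends at 15:47 + 45 min = 16:32.
The keynote starts at 16:32 − 425 min = 09:27.
The workshop ends at 09:27 + 335 min = 15:02.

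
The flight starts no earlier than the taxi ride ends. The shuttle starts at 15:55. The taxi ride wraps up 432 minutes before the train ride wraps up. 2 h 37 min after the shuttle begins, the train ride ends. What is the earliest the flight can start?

11:20

The train ride ends at 15:55 + 157 min = 18:32.
The taxi ride ends at 18:32 − 432 min = 11:20.
The flight is bounded by the taxi ride, so the earliest it can start is 11:20.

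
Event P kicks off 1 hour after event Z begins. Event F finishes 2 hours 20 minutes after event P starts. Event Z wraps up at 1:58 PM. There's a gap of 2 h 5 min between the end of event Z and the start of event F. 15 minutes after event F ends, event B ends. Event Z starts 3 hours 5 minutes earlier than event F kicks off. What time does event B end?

Event F starts at 1:58 PM + 125 min = 4:03 PM.
Event Z starts at 4:03 PM − 185 min = 12:58 PM.
Event P starts at 12:58 PM + 60 min = 1:58 PM.
Event F ends at 1:58 PM + 140 min = 4:18 PM.
Event B ends at 4:18 PM + 15 min = 4:33 PM.

4:33 PM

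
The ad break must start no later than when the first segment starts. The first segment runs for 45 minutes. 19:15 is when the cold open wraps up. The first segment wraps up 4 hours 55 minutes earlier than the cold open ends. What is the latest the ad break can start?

13:35

The first segment ends at 19:15 − 295 min = 14:20.
The first segment starts at 14:20 − 45 min = 13:35.
The ad break is bounded by the first segment, so the latest it can start is 13:35.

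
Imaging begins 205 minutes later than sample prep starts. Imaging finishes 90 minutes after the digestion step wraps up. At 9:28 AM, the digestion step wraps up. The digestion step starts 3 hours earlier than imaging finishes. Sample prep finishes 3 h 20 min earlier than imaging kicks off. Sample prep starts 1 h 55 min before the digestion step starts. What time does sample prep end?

6:08 AM

Imaging ends at 9:28 AM + 90 min = 10:58 AM.
The digestion step starts at 10:58 AM − 180 min = 7:58 AM.
Sample prep starts at 7:58 AM − 115 min = 6:03 AM.
Imaging starts at 6:03 AM + 205 min = 9:28 AM.
Sample prep ends at 9:28 AM − 200 min = 6:08 AM.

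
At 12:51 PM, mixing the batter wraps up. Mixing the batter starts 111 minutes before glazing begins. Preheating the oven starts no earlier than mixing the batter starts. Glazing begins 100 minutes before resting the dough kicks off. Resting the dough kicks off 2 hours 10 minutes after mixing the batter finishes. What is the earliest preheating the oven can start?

Resting the dough starts at 12:51 PM + 130 min = 3:01 PM.
Glazing starts at 3:01 PM − 100 min = 1:21 PM.
Mixing the batter starts at 1:21 PM − 111 min = 11:30 AM.
Preheating the oven is bounded by mixing the batter, so the earliest it can start is 11:30 AM.

11:30 AM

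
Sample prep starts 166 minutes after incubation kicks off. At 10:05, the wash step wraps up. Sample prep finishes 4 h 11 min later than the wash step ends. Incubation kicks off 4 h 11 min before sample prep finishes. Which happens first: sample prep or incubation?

incubation

Sample prep ends at 10:05 + 251 min = 14:16.
Incubation starts at 14:16 − 251 min = 10:05.
Sample prep starts at 10:05 + 166 min = 12:51.
Sample prep starts at 12:51 and incubation starts at 10:05, so incubation is first.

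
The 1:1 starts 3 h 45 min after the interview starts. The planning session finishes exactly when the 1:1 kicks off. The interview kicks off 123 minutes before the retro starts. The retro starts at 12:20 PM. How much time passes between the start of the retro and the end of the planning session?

1 hour 42 minutes

The interview starts at 12:20 PM − 123 min = 10:17 AM.
The 1:1 starts at 10:17 AM + 225 min = 2:02 PM.
So the planning session ends at 2:02 PM.
From 12:20 PM to 2:02 PM is 1 hour 42 minutes.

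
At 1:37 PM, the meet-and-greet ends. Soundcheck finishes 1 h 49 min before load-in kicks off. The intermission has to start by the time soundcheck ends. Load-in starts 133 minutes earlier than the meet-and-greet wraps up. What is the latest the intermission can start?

9:35 AM

Load-in starts at 1:37 PM − 133 min = 11:24 AM.
Soundcheck ends at 11:24 AM − 109 min = 9:35 AM.
The intermission is bounded by soundcheck, so the latest it can start is 9:35 AM.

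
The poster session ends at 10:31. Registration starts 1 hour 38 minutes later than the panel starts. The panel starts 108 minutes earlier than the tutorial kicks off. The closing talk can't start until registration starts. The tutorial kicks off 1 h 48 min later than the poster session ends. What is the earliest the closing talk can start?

The tutorial starts at 10:31 + 108 min = 12:19.
The panel starts at 12:19 − 108 min = 10:31.
Registration starts at 10:31 + 98 min = 12:09.
The closing talk is bounded by registration, so the earliest it can start is 12:09.

12:09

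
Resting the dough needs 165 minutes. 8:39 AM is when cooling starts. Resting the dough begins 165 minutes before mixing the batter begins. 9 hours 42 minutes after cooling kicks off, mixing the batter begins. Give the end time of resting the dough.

6:21 PM

Mixing the batter starts at 8:39 AM + 582 min = 6:21 PM.
Resting the dough starts at 6:21 PM − 165 min = 3:36 PM.
Resting the dough ends at 3:36 PM + 165 min = 6:21 PM.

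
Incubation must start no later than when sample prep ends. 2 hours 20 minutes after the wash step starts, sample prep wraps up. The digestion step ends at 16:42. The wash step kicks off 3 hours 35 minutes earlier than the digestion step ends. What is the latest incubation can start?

15:27

The wash step starts at 16:42 − 215 min = 13:07.
Sample prep ends at 13:07 + 140 min = 15:27.
Incubation is bounded by sample prep, so the latest it can start is 15:27.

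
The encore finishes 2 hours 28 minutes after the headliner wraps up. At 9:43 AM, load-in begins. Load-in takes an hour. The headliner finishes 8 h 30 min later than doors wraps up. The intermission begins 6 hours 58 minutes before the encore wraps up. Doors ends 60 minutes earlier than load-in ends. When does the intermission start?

1:43 PM

Load-in ends at 9:43 AM + 60 min = 10:43 AM.
Doors ends at 10:43 AM − 60 min = 9:43 AM.
The headliner ends at 9:43 AM + 510 min = 6:13 PM.
The encore ends at 6:13 PM + 148 min = 8:41 PM.
The intermission starts at 8:41 PM − 418 min = 1:43 PM.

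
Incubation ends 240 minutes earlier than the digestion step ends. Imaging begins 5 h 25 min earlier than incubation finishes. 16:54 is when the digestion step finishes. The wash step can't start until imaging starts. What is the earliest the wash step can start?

Incubation ends at 16:54 − 240 min = 12:54.
Imaging starts at 12:54 − 325 min = 07:29.
The wash step is bounded by imaging, so the earliest it can start is 07:29.

07:29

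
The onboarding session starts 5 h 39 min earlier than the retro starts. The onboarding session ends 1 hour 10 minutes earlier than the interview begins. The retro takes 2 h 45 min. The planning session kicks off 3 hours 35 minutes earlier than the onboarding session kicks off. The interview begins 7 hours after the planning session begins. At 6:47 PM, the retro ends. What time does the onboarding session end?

The retro starts at 6:47 PM − 165 min = 4:02 PM.
The onboarding session starts at 4:02 PM − 339 min = 10:23 AM.
The planning session starts at 10:23 AM − 215 min = 6:48 AM.
The interview starts at 6:48 AM + 420 min = 1:48 PM.
The onboarding session ends at 1:48 PM − 70 min = 12:38 PM.

12:38 PM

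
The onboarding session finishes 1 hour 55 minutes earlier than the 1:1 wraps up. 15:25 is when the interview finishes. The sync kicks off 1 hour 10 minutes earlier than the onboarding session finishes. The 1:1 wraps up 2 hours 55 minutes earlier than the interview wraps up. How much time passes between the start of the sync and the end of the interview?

6 hours

The 1:1 ends at 15:25 − 175 min = 12:30.
The onboarding session ends at 12:30 − 115 min = 10:35.
The sync starts at 10:35 − 70 min = 09:25.
From 09:25 to 15:25 is 6 hours.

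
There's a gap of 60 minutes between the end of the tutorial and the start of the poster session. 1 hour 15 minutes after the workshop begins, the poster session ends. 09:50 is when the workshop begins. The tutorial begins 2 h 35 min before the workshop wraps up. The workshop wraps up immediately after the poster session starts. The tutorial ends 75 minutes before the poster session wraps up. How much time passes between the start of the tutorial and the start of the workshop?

The poster session ends at 09:50 + 75 min = 11:05.
The tutorial ends at 11:05 − 75 min = 09:50.
The poster session starts at 09:50 + 60 min = 10:50.
So the workshop ends at 10:50.
The tutorial starts at 10:50 − 155 min = 08:15.
From 08:15 to 09:50 is 95 minutes.

95 minutes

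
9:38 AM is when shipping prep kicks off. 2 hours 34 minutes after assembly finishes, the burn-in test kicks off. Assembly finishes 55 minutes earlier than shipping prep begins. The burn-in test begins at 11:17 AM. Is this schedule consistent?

Yes

Assembly ends at 9:38 AM − 55 min = 8:43 AM.
The burn-in test starts at 8:43 AM + 154 min = 11:17 AM.
That matches the stated 11:17 AM, so the schedule is consistent.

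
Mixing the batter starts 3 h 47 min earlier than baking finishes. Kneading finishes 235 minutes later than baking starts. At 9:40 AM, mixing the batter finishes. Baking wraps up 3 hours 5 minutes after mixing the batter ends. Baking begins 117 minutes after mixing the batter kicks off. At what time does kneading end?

Baking ends at 9:40 AM + 185 min = 12:45 PM.
Mixing the batter starts at 12:45 PM − 227 min = 8:58 AM.
Baking starts at 8:58 AM + 117 min = 10:55 AM.
Kneading ends at 10:55 AM + 235 min = 2:50 PM.

2:50 PM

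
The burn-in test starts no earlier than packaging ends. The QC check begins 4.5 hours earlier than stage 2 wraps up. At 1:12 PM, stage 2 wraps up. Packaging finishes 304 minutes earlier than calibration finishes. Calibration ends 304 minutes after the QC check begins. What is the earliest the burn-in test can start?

The QC check starts at 1:12 PM − 270 min = 8:42 AM.
Calibration ends at 8:42 AM + 304 min = 1:46 PM.
Packaging ends at 1:46 PM − 304 min = 8:42 AM.
The burn-in test is bounded by packaging, so the earliest it can start is 8:42 AM.

8:42 AM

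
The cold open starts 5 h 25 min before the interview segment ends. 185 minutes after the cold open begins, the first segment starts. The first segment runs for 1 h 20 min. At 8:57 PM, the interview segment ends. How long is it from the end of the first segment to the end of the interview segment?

The cold open starts at 8:57 PM − 325 min = 3:32 PM.
The first segment starts at 3:32 PM + 185 min = 6:37 PM.
The first segment ends at 6:37 PM + 80 min = 7:57 PM.
From 7:57 PM to 8:57 PM is an hour.

an hour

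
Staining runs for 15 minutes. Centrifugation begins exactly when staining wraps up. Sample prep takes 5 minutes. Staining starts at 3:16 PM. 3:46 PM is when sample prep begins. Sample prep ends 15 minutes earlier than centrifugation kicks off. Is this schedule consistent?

No

Staining ends at 3:16 PM + 15 min = 3:31 PM.
So centrifugation starts at 3:31 PM.
Sample prep ends at 3:31 PM − 15 min = 3:16 PM.
Sample prep starts at 3:16 PM − 5 min = 3:11 PM.
But sample prep is also said to start at 3:46 PM — a 35-minute conflict.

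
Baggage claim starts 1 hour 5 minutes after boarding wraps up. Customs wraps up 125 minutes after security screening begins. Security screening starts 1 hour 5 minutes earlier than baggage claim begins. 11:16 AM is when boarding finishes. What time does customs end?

1:21 PM

Baggage claim starts at 11:16 AM + 65 min = 12:21 PM.
Security screening starts at 12:21 PM − 65 min = 11:16 AM.
Customs ends at 11:16 AM + 125 min = 1:21 PM.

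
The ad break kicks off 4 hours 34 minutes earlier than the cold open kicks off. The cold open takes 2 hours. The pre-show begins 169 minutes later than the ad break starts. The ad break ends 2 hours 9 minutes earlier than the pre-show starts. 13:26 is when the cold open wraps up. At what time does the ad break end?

The cold open starts at 13:26 − 120 min = 11:26.
The ad break starts at 11:26 − 274 min = 06:52.
The pre-show starts at 06:52 + 169 min = 09:41.
The ad break ends at 09:41 − 129 min = 07:32.

07:32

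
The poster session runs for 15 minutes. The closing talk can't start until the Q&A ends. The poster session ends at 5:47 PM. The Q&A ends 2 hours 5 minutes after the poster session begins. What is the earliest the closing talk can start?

The poster session starts at 5:47 PM − 15 min = 5:32 PM.
The Q&A ends at 5:32 PM + 125 min = 7:37 PM.
The closing talk is bounded by the Q&A, so the earliest it can start is 7:37 PM.

7:37 PM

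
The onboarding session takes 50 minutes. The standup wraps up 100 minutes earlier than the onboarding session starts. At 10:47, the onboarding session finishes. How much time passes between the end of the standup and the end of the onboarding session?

The onboarding session starts at 10:47 − 50 min = 09:57.
The standup ends at 09:57 − 100 min = 08:17.
From 08:17 to 10:47 is 2 h 30 min.

2 h 30 min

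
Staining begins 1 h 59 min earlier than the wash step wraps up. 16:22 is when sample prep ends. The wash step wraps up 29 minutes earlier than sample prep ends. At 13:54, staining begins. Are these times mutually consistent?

The wash step ends at 16:22 − 29 min = 15:53.
Staining starts at 15:53 − 119 min = 13:54.
That matches the stated 13:54, so the schedule is consistent.

Yes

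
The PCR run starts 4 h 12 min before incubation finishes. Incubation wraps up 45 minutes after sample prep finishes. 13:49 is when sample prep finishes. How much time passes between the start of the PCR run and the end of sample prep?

3 hours 27 minutes

Incubation ends at 13:49 + 45 min = 14:34.
The PCR run starts at 14:34 − 252 min = 10:22.
From 10:22 to 13:49 is 3 hours 27 minutes.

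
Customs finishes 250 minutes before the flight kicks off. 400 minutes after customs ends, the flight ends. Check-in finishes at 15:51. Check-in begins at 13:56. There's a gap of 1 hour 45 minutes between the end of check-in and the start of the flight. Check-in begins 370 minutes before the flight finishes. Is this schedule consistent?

Yes

The flight starts at 15:51 + 105 min = 17:36.
Customs ends at 17:36 − 250 min = 13:26.
The flight ends at 13:26 + 400 min = 20:06.
Check-in starts at 20:06 − 370 min = 13:56.
That matches the stated 13:56, so the schedule is consistent.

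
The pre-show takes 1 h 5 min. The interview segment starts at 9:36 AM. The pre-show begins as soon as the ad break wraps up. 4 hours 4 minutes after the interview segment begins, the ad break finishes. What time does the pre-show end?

The ad break ends at 9:36 AM + 244 min = 1:40 PM.
So the pre-show starts at 1:40 PM.
The pre-show ends at 1:40 PM + 65 min = 2:45 PM.

2:45 PM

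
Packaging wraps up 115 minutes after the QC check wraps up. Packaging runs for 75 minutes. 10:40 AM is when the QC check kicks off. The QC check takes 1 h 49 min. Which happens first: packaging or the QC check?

The QC check ends at 10:40 AM + 109 min = 12:29 PM.
Packaging ends at 12:29 PM + 115 min = 2:24 PM.
Packaging starts at 2:24 PM − 75 min = 1:09 PM.
Packaging starts at 1:09 PM and the QC check starts at 10:40 AM, so the QC check is first.

the QC check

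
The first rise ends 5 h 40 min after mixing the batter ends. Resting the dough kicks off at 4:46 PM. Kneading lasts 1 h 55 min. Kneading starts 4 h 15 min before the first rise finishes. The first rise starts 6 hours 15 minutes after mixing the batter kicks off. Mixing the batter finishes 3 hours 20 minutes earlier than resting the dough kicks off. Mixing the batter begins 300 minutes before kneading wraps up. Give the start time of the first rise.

Mixing the batter ends at 4:46 PM − 200 min = 1:26 PM.
The first rise ends at 1:26 PM + 340 min = 7:06 PM.
Kneading starts at 7:06 PM − 255 min = 2:51 PM.
Kneading ends at 2:51 PM + 115 min = 4:46 PM.
Mixing the batter starts at 4:46 PM − 300 min = 11:46 AM.
The first rise starts at 11:46 AM + 375 min = 6:01 PM.

6:01 PM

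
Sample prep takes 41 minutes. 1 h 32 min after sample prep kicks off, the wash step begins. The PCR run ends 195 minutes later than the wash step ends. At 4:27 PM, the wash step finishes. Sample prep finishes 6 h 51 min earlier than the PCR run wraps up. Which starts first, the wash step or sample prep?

sample prep

The PCR run ends at 4:27 PM + 195 min = 7:42 PM.
Sample prep ends at 7:42 PM − 411 min = 12:51 PM.
Sample prep starts at 12:51 PM − 41 min = 12:10 PM.
The wash step starts at 12:10 PM + 92 min = 1:42 PM.
The wash step starts at 1:42 PM and sample prep starts at 12:10 PM, so sample prep is first.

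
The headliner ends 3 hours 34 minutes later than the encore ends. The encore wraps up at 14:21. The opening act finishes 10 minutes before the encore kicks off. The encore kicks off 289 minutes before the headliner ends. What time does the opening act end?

The headliner ends at 14:21 + 214 min = 17:55.
The encore starts at 17:55 − 289 min = 13:06.
The opening act ends at 13:06 − 10 min = 12:56.

12:56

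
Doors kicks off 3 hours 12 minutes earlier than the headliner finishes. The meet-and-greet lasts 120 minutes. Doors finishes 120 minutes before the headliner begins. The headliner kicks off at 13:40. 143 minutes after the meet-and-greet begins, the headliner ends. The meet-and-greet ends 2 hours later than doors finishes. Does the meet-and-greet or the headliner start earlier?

the meet-and-greet

Doors ends at 13:40 − 120 min = 11:40.
The meet-and-greet ends at 11:40 + 120 min = 13:40.
The meet-and-greet starts at 13:40 − 120 min = 11:40.
The meet-and-greet starts at 11:40 and the headliner starts at 13:40, so the meet-and-greet is first.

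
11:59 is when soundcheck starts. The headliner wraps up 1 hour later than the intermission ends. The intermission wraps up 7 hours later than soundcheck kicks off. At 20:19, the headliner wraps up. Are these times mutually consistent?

The intermission ends at 11:59 + 420 min = 18:59.
The headliner ends at 18:59 + 60 min = 19:59.
But the headliner is also said to end at 20:19 — a 20-minute conflict.

No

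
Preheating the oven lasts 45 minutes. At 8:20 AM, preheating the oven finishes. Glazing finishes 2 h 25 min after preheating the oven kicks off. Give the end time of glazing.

Preheating the oven starts at 8:20 AM − 45 min = 7:35 AM.
Glazing ends at 7:35 AM + 145 min = 10:00 AM.

10:00 AM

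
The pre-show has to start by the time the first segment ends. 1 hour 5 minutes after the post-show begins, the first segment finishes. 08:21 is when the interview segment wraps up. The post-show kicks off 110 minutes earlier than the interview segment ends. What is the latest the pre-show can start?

07:36

The post-show starts at 08:21 − 110 min = 06:31.
The first segment ends at 06:31 + 65 min = 07:36.
The pre-show is bounded by the first segment, so the latest it can start is 07:36.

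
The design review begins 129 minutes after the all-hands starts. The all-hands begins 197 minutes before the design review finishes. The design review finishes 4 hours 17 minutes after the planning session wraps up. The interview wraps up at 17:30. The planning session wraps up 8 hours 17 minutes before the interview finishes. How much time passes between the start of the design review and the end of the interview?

The planning session ends at 17:30 − 497 min = 09:13.
The design review ends at 09:13 + 257 min = 13:30.
The all-hands starts at 13:30 − 197 min = 10:13.
The design review starts at 10:13 + 129 min = 12:22.
From 12:22 to 17:30 is 5 h 8 min.

5 h 8 min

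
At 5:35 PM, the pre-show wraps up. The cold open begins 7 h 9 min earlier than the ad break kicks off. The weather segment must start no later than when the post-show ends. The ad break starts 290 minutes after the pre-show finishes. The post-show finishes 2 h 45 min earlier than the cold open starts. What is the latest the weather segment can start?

12:31 PM

The ad break starts at 5:35 PM + 290 min = 10:25 PM.
The cold open starts at 10:25 PM − 429 min = 3:16 PM.
The post-show ends at 3:16 PM − 165 min = 12:31 PM.
The weather segment is bounded by the post-show, so the latest it can start is 12:31 PM.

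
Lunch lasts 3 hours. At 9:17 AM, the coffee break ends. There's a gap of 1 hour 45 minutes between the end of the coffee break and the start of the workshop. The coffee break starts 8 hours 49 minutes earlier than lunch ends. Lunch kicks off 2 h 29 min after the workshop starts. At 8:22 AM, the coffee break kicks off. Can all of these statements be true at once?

The workshop starts at 9:17 AM + 105 min = 11:02 AM.
Lunch starts at 11:02 AM + 149 min = 1:31 PM.
Lunch ends at 1:31 PM + 180 min = 4:31 PM.
The coffee break starts at 4:31 PM − 529 min = 7:42 AM.
But the coffee break is also said to start at 8:22 AM — a 40-minute conflict.

No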